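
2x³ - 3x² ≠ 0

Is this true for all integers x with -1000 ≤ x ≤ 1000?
The claim fails at x = 0:
x = 0: LHS = 2·0³ - 3·0² = 0; 0 ≠ 0 — FAILS

Because a single integer refutes it, the statement is false.

Answer: False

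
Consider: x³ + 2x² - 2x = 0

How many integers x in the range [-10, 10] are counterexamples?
Counterexamples in [-10, 10]: {-10, -9, -8, -7, -6, -5, -4, -3, -2, -1, 1, 2, 3, 4, 5, 6, 7, 8, 9, 10}.

Counting them gives 20 values.

Answer: 20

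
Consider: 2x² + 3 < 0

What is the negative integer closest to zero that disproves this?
Testing negative integers from -1 downward:
x = -1: LHS = 2·(-1)² + 3 = 5; 5 < 0 — FAILS  ← closest negative counterexample to 0

Answer: x = -1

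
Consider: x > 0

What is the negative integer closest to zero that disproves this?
Testing negative integers from -1 downward:
x = -1: -1 > 0 — FAILS  ← closest negative counterexample to 0

Answer: x = -1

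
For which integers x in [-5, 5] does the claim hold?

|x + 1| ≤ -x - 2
Over all integers in [-5, 5], LHS − RHS is smallest at x = -1, where it equals 1:
x = -1: LHS = |(-1) + 1| = |0| = 0, RHS = -(-1) - 2 = -1; 0 ≤ -1 — FAILS
At the ends of the range:
x = -5: LHS = |(-5) + 1| = |-4| = 4, RHS = -(-5) - 2 = 3; 4 ≤ 3 — FAILS
x = 5: LHS = |5 + 1| = |6| = 6, RHS = -5 - 2 = -7; 6 ≤ -7 — FAILS
Hence LHS − RHS is never zero or negative, i.e. LHS > RHS throughout, so the claimed relation (≤) fails for every integer in [-5, 5].

Answer: None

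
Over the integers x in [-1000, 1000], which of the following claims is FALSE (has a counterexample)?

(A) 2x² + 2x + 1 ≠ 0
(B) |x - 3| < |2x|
(A) Over all integers in [-1000, 1000], LHS − RHS is always positive; it is smallest at x = 0, where it equals 1:
x = 0: LHS = 2·0² + 2·0 + 1 = 1; 1 ≠ 0 — holds
At the ends of the range:
x = -1000: LHS = 2·(-1000)² + 2·(-1000) + 1 = 1998001; 1998001 ≠ 0 — holds
x = 1000: LHS = 2·1000² + 2·1000 + 1 = 2002001; 2002001 ≠ 0 — holds
Hence LHS − RHS is never 0, i.e. the two sides are never equal, so the relation holds for every integer in [-1000, 1000].

(B) x = 0: LHS = |0 - 3| = |-3| = 3, RHS = |2·0| = |0| = 0; 3 < 0 — FAILS

Only (B) has a counterexample.

Answer: B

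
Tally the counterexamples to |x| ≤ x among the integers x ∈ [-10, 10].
Counterexamples in [-10, 10]: {-10, -9, -8, -7, -6, -5, -4, -3, -2, -1}.

Counting them gives 10 values.

Answer: 10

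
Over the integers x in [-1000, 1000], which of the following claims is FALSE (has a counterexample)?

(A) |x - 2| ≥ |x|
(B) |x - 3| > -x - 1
(A) x = 2: LHS = |2 - 2| = |0| = 0, RHS = |2| = 2; 0 ≥ 2 — FAILS

(B) Over all integers in [-1000, 1000], LHS − RHS is smallest at x = 0, where it equals 4:
x = 0: LHS = |0 - 3| = |-3| = 3, RHS = -0 - 1 = -1; 3 > -1 — holds
At the ends of the range:
x = -1000: LHS = |(-1000) - 3| = |-1003| = 1003, RHS = -(-1000) - 1 = 999; 1003 > 999 — holds
x = 1000: LHS = |1000 - 3| = |997| = 997, RHS = -1000 - 1 = -1001; 997 > -1001 — holds
Hence LHS − RHS is never zero or negative, i.e. LHS > RHS throughout, so the relation holds for every integer in [-1000, 1000].

Only (A) has a counterexample.

Answer: A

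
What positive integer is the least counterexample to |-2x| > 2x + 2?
Testing positive integers:
x = 1: LHS = |-2·1| = |-2| = 2, RHS = 2·1 + 2 = 4; 2 > 4 — FAILS  ← smallest positive counterexample

Answer: x = 1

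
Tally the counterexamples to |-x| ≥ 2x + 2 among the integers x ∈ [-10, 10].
Counterexamples in [-10, 10]: {0, 1, 2, 3, 4, 5, 6, 7, 8, 9, 10}.

Counting them gives 11 values.

Answer: 11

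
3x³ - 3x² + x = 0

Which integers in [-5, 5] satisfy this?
Holds for: {0}
Fails for: {-5, -4, -3, -2, -1, 1, 2, 3, 4, 5}

Answer: {0}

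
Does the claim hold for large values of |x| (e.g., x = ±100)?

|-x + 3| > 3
x = 100: LHS = |-100 + 3| = |-97| = 97; 97 > 3 — holds
x = -100: LHS = |-(-100) + 3| = |103| = 103; 103 > 3 — holds

Answer: Yes, holds for both x = 100 and x = -100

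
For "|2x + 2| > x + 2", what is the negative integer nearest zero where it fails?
Testing negative integers from -1 downward:
x = -1: LHS = |2·(-1) + 2| = |0| = 0, RHS = (-1) + 2 = 1; 0 > 1 — FAILS  ← closest negative counterexample to 0

Answer: x = -1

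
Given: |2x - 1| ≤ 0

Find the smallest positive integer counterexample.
Testing positive integers:
x = 1: LHS = |2·1 - 1| = |1| = 1; 1 ≤ 0 — FAILS  ← smallest positive counterexample

Answer: x = 1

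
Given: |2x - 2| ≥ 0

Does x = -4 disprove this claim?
Substitute x = -4 into the relation:
x = -4: LHS = |2·(-4) - 2| = |-10| = 10; 10 ≥ 0 — holds

The relation holds at x = -4, so it is not a counterexample.

Answer: No, x = -4 is not a counterexample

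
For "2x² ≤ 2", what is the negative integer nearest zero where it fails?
Testing negative integers from -1 downward:
x = -1: LHS = 2·(-1)² = 2; 2 ≤ 2 — holds
x = -2: LHS = 2·(-2)² = 8; 8 ≤ 2 — FAILS  ← closest negative counterexample to 0

Answer: x = -2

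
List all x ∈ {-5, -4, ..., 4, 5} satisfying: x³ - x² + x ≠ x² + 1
Track d = LHS − RHS over the integers in [-5, 5]. Equality would need d = 0, but d changes sign only between consecutive integers, jumping over 0:
x = 1: LHS = 1³ - 1² + 1 = 1, RHS = 1² + 1 = 2; 1 ≠ 2 — holds  (d = -1)
x = 2: LHS = 2³ - 2² + 2 = 6, RHS = 2² + 1 = 5; 6 ≠ 5 — holds  (d = 1)
Away from these crossings d keeps a constant sign, and checking every integer in [-5, 5] confirms d ≠ 0 throughout. Hence the two sides are never equal, so the relation holds for every integer in [-5, 5].

Answer: All integers in [-5, 5]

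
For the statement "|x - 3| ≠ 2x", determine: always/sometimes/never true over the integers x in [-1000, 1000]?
Holds at x = 0: LHS = |0 - 3| = |-3| = 3, RHS = 2·0 = 0; 3 ≠ 0 — holds
Fails at x = 1: LHS = |1 - 3| = |-2| = 2, RHS = 2·1 = 2; 2 ≠ 2 — FAILS
It is satisfied by some integers in the range but not all.

Answer: Sometimes true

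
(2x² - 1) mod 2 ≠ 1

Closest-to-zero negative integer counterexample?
Testing negative integers from -1 downward:
x = -1: LHS = (2·(-1)² - 1) mod 2 = 1 mod 2 = 1; 1 ≠ 1 — FAILS  ← closest negative counterexample to 0

Answer: x = -1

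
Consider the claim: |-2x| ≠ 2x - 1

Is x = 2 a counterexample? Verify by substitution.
Substitute x = 2 into the relation:
x = 2: LHS = |-2·2| = |-4| = 4, RHS = 2·2 - 1 = 3; 4 ≠ 3 — holds

The relation holds at x = 2, so it is not a counterexample.

Answer: No, x = 2 is not a counterexample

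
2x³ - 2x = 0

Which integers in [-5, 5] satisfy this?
Holds for: {-1, 0, 1}
Fails for: {-5, -4, -3, -2, 2, 3, 4, 5}

Answer: {-1, 0, 1}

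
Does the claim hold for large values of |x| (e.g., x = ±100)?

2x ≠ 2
x = 100: LHS = 2·100 = 200; 200 ≠ 2 — holds
x = -100: LHS = 2·(-100) = -200; -200 ≠ 2 — holds

Answer: Yes, holds for both x = 100 and x = -100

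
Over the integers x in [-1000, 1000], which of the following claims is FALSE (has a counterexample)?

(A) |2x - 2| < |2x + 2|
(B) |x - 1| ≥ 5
(A) x = 0: LHS = |2·0 - 2| = |-2| = 2, RHS = |2·0 + 2| = |2| = 2; 2 < 2 — FAILS
(B) x = 0: LHS = |0 - 1| = |-1| = 1; 1 ≥ 5 — FAILS

Answer: Both A and B are false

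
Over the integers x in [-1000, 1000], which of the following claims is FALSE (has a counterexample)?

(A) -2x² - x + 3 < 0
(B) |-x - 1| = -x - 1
(A) x = 0: LHS = -2·0² - 0 + 3 = 3; 3 < 0 — FAILS
(B) x = 0: LHS = |-0 - 1| = |-1| = 1, RHS = -0 - 1 = -1; 1 = -1 — FAILS

Answer: Both A and B are false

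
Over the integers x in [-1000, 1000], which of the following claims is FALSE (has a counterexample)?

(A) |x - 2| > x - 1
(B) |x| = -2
(A) x = 2: LHS = |2 - 2| = |0| = 0, RHS = 2 - 1 = 1; 0 > 1 — FAILS
(B) x = 0: LHS = |0| = 0; 0 = -2 — FAILS

Answer: Both A and B are false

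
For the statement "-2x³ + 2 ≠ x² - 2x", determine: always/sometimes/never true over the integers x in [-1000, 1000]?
Track d = LHS − RHS over the integers in [-1000, 1000]. Equality would need d = 0, but d changes sign only between consecutive integers, jumping over 0:
x = 1: LHS = -2·1³ + 2 = 0, RHS = 1² - 2·1 = -1; 0 ≠ -1 — holds  (d = 1)
x = 2: LHS = -2·2³ + 2 = -14, RHS = 2² - 2·2 = 0; -14 ≠ 0 — holds  (d = -14)
Away from these crossings d keeps a constant sign, and checking every integer in [-1000, 1000] confirms d ≠ 0 throughout. Hence the two sides are never equal, so the relation holds for every integer in [-1000, 1000].

No counterexample exists.

Answer: Always true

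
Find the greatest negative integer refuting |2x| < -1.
Testing negative integers from -1 downward:
x = -1: LHS = |2·(-1)| = |-2| = 2; 2 < -1 — FAILS  ← closest negative counterexample to 0

Answer: x = -1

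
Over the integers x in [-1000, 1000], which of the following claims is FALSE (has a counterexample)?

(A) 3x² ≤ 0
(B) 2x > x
(A) x = 1: LHS = 3·1² = 3; 3 ≤ 0 — FAILS
(B) x = 0: LHS = 2·0 = 0; 0 > 0 — FAILS

Answer: Both A and B are false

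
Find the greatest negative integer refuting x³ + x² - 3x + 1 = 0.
Testing negative integers from -1 downward:
x = -1: LHS = (-1)³ + (-1)² - 3·(-1) + 1 = 4; 4 = 0 — FAILS  ← closest negative counterexample to 0

Answer: x = -1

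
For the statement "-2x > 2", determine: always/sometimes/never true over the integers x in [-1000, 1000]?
Holds at x = -2: LHS = -2·(-2) = 4; 4 > 2 — holds
Fails at x = 0: LHS = -2·0 = 0; 0 > 2 — FAILS
It is satisfied by some integers in the range but not all.

Answer: Sometimes true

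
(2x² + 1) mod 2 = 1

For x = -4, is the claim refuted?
Substitute x = -4 into the relation:
x = -4: LHS = (2·(-4)² + 1) mod 2 = 33 mod 2 = 1; 1 = 1 — holds

The relation holds at x = -4, so it is not a counterexample.

Answer: No, x = -4 is not a counterexample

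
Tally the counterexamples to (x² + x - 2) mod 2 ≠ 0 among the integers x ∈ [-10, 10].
Counterexamples in [-10, 10]: {-10, -9, -8, -7, -6, -5, -4, -3, -2, -1, 0, 1, 2, 3, 4, 5, 6, 7, 8, 9, 10}.

Counting them gives 21 values.

Answer: 21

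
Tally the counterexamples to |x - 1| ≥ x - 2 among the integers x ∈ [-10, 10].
Over all integers in [-10, 10], LHS − RHS is smallest at x = 1, where it equals 1:
x = 1: LHS = |1 - 1| = |0| = 0, RHS = 1 - 2 = -1; 0 ≥ -1 — holds
At the ends of the range:
x = -10: LHS = |(-10) - 1| = |-11| = 11, RHS = (-10) - 2 = -12; 11 ≥ -12 — holds
x = 10: LHS = |10 - 1| = |9| = 9, RHS = 10 - 2 = 8; 9 ≥ 8 — holds
Hence LHS − RHS is never negative, i.e. LHS ≥ RHS throughout, so the relation holds for every integer in [-10, 10].

No counterexample appears in that range.

Answer: 0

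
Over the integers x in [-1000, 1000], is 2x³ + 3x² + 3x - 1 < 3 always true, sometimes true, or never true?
Holds at x = 0: LHS = 2·0³ + 3·0² + 3·0 - 1 = -1; -1 < 3 — holds
Fails at x = 1: LHS = 2·1³ + 3·1² + 3·1 - 1 = 7; 7 < 3 — FAILS
It is satisfied by some integers in the range but not all.

Answer: Sometimes true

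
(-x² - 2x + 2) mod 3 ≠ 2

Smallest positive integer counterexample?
Testing positive integers:
x = 1: LHS = (-1² - 2·1 + 2) mod 3 = (-1) mod 3 = 2; 2 ≠ 2 — FAILS  ← smallest positive counterexample

Answer: x = 1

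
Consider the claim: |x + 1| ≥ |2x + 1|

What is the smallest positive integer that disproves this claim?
Testing positive integers:
x = 1: LHS = |1 + 1| = |2| = 2, RHS = |2·1 + 1| = |3| = 3; 2 ≥ 3 — FAILS  ← smallest positive counterexample

Answer: x = 1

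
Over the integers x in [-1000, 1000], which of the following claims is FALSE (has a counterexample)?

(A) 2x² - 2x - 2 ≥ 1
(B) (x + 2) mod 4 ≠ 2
(A) x = 0: LHS = 2·0² - 2·0 - 2 = -2; -2 ≥ 1 — FAILS
(B) x = 0: LHS = (0 + 2) mod 4 = 2 mod 4 = 2; 2 ≠ 2 — FAILS

Answer: Both A and B are false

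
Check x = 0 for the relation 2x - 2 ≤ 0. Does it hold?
x = 0: LHS = 2·0 - 2 = -2; -2 ≤ 0 — holds

The relation is satisfied at x = 0.

Answer: Yes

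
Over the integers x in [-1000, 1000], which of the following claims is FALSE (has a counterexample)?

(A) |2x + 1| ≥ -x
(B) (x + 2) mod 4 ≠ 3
(A) Over all integers in [-1000, 1000], LHS − RHS is smallest at x = -1, where it equals 0:
x = -1: LHS = |2·(-1) + 1| = |-1| = 1, RHS = -(-1) = 1; 1 ≥ 1 — holds
At the ends of the range:
x = -1000: LHS = |2·(-1000) + 1| = |-1999| = 1999, RHS = -(-1000) = 1000; 1999 ≥ 1000 — holds
x = 1000: LHS = |2·1000 + 1| = |2001| = 2001; 2001 ≥ -1000 — holds
Hence LHS − RHS is never negative, i.e. LHS ≥ RHS throughout, so the relation holds for every integer in [-1000, 1000].

(B) x = 1: LHS = (1 + 2) mod 4 = 3 mod 4 = 3; 3 ≠ 3 — FAILS

Only (B) has a counterexample.

Answer: B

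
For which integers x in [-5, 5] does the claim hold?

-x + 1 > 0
Holds for: {-5, -4, -3, -2, -1, 0}
Fails for: {1, 2, 3, 4, 5}

Answer: {-5, -4, -3, -2, -1, 0}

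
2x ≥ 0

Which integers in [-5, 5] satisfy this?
Holds for: {0, 1, 2, 3, 4, 5}
Fails for: {-5, -4, -3, -2, -1}

Answer: {0, 1, 2, 3, 4, 5}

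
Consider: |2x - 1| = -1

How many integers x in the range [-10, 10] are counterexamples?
Counterexamples in [-10, 10]: {-10, -9, -8, -7, -6, -5, -4, -3, -2, -1, 0, 1, 2, 3, 4, 5, 6, 7, 8, 9, 10}.

Counting them gives 21 values.

Answer: 21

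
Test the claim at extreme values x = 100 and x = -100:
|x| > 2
x = 100: LHS = |100| = 100; 100 > 2 — holds
x = -100: LHS = |-100| = 100; 100 > 2 — holds

Answer: Yes, holds for both x = 100 and x = -100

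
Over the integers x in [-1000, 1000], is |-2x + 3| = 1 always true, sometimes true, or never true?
Holds at x = 1: LHS = |-2·1 + 3| = |1| = 1; 1 = 1 — holds
Fails at x = 0: LHS = |-2·0 + 3| = |3| = 3; 3 = 1 — FAILS
It is satisfied by some integers in the range but not all.

Answer: Sometimes true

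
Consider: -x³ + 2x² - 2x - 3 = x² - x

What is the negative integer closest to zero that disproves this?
Testing negative integers from -1 downward:
x = -1: LHS = -(-1)³ + 2·(-1)² - 2·(-1) - 3 = 2, RHS = (-1)² - (-1) = 2; 2 = 2 — holds
x = -2: LHS = -(-2)³ + 2·(-2)² - 2·(-2) - 3 = 17, RHS = (-2)² - (-2) = 6; 17 = 6 — FAILS  ← closest negative counterexample to 0

Answer: x = -2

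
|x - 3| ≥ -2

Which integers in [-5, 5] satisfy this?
An absolute value is never negative, so the left side is ≥ 0 for every x, while the right side is -2. Tightest case in [-5, 5] is x = 3:
x = 3: LHS = |3 - 3| = |0| = 0; 0 ≥ -2 — holds
Hence LHS − RHS is never negative, i.e. LHS ≥ RHS throughout, so the relation holds for every integer in [-5, 5].

Answer: All integers in [-5, 5]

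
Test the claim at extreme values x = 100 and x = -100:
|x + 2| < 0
x = 100: LHS = |100 + 2| = |102| = 102; 102 < 0 — FAILS
x = -100: LHS = |(-100) + 2| = |-98| = 98; 98 < 0 — FAILS

Answer: No, fails for both x = 100 and x = -100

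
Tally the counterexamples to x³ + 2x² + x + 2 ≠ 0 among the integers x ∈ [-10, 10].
Counterexamples in [-10, 10]: {-2}.

Counting them gives 1 values.

Answer: 1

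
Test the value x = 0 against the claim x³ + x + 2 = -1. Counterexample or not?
Substitute x = 0 into the relation:
x = 0: LHS = 0³ + 0 + 2 = 2; 2 = -1 — FAILS

Since the claim fails at x = 0, this value is a counterexample.

Answer: Yes, x = 0 is a counterexample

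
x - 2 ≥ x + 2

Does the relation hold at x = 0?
x = 0: LHS = 0 - 2 = -2, RHS = 0 + 2 = 2; -2 ≥ 2 — FAILS

The relation fails at x = 0, so x = 0 is a counterexample.

Answer: No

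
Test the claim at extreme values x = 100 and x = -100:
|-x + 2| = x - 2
x = 100: LHS = |-100 + 2| = |-98| = 98, RHS = 100 - 2 = 98; 98 = 98 — holds
x = -100: LHS = |-(-100) + 2| = |102| = 102, RHS = (-100) - 2 = -102; 102 = -102 — FAILS

Answer: Partially: holds for x = 100, fails for x = -100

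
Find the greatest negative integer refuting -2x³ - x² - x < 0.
Testing negative integers from -1 downward:
x = -1: LHS = -2·(-1)³ - (-1)² - (-1) = 2; 2 < 0 — FAILS  ← closest negative counterexample to 0

Answer: x = -1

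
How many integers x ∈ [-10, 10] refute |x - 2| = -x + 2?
Counterexamples in [-10, 10]: {3, 4, 5, 6, 7, 8, 9, 10}.

Counting them gives 8 values.

Answer: 8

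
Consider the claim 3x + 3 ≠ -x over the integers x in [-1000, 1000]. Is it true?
Track d = LHS − RHS over the integers in [-1000, 1000]. Equality would need d = 0, but d changes sign only between consecutive integers, jumping over 0:
x = -1: LHS = 3·(-1) + 3 = 0, RHS = -(-1) = 1; 0 ≠ 1 — holds  (d = -1)
x = 0: LHS = 3·0 + 3 = 3, RHS = -0 = 0; 3 ≠ 0 — holds  (d = 3)
Away from these crossings d keeps a constant sign, and checking every integer in [-1000, 1000] confirms d ≠ 0 throughout. Hence the two sides are never equal, so the relation holds for every integer in [-1000, 1000].

No counterexample exists.

Answer: True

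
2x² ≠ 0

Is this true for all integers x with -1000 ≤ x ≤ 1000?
The claim fails at x = 0:
x = 0: LHS = 2·0² = 0; 0 ≠ 0 — FAILS

Because a single integer refutes it, the statement is false.

Answer: False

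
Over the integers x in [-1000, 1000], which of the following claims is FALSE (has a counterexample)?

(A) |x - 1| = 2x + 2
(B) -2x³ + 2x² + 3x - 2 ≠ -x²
(A) x = 0: LHS = |0 - 1| = |-1| = 1, RHS = 2·0 + 2 = 2; 1 = 2 — FAILS
(B) x = -1: LHS = -2·(-1)³ + 2·(-1)² + 3·(-1) - 2 = -1, RHS = -(-1)² = -1; -1 ≠ -1 — FAILS

Answer: Both A and B are false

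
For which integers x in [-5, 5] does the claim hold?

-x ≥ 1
Holds for: {-5, -4, -3, -2, -1}
Fails for: {0, 1, 2, 3, 4, 5}

Answer: {-5, -4, -3, -2, -1}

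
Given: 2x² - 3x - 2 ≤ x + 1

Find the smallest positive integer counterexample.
Testing positive integers:
x = 1: LHS = 2·1² - 3·1 - 2 = -3, RHS = 1 + 1 = 2; -3 ≤ 2 — holds
x = 2: LHS = 2·2² - 3·2 - 2 = 0, RHS = 2 + 1 = 3; 0 ≤ 3 — holds
x = 3: LHS = 2·3² - 3·3 - 2 = 7, RHS = 3 + 1 = 4; 7 ≤ 4 — FAILS  ← smallest positive counterexample

Answer: x = 3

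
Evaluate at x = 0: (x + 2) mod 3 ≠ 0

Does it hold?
x = 0: LHS = (0 + 2) mod 3 = 2 mod 3 = 2; 2 ≠ 0 — holds

The relation is satisfied at x = 0.

Answer: Yes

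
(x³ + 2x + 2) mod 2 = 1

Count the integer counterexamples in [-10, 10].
Counterexamples in [-10, 10]: {-10, -8, -6, -4, -2, 0, 2, 4, 6, 8, 10}.

Counting them gives 11 values.

Answer: 11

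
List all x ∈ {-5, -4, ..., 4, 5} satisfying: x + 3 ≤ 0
Holds for: {-5, -4, -3}
Fails for: {-2, -1, 0, 1, 2, 3, 4, 5}

Answer: {-5, -4, -3}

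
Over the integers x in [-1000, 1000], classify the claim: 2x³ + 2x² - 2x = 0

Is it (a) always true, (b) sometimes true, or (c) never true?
Holds at x = 0: LHS = 2·0³ + 2·0² - 2·0 = 0; 0 = 0 — holds
Fails at x = 1: LHS = 2·1³ + 2·1² - 2·1 = 2; 2 = 0 — FAILS
It is satisfied by some integers in the range but not all.

Answer: Sometimes true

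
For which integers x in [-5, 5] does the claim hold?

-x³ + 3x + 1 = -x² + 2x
Track d = LHS − RHS over the integers in [-5, 5]. Equality would need d = 0, but d changes sign only between consecutive integers, jumping over 0:
x = 1: LHS = -1³ + 3·1 + 1 = 3, RHS = -1² + 2·1 = 1; 3 = 1 — FAILS  (d = 2)
x = 2: LHS = -2³ + 3·2 + 1 = -1, RHS = -2² + 2·2 = 0; -1 = 0 — FAILS  (d = -1)
Away from these crossings d keeps a constant sign, and checking every integer in [-5, 5] confirms d ≠ 0 throughout. Hence the two sides are never equal, so the claimed relation (=) fails for every integer in [-5, 5].

Answer: None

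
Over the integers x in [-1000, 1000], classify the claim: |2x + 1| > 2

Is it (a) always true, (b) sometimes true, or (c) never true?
Holds at x = 1: LHS = |2·1 + 1| = |3| = 3; 3 > 2 — holds
Fails at x = 0: LHS = |2·0 + 1| = |1| = 1; 1 > 2 — FAILS
It is satisfied by some integers in the range but not all.

Answer: Sometimes true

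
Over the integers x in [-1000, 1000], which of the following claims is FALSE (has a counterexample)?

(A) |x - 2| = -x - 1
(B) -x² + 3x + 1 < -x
(A) x = 0: LHS = |0 - 2| = |-2| = 2, RHS = -0 - 1 = -1; 2 = -1 — FAILS
(B) x = 0: LHS = -0² + 3·0 + 1 = 1, RHS = -0 = 0; 1 < 0 — FAILS

Answer: Both A and B are false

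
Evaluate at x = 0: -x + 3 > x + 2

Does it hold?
x = 0: LHS = -0 + 3 = 3, RHS = 0 + 2 = 2; 3 > 2 — holds

The relation is satisfied at x = 0.

Answer: Yes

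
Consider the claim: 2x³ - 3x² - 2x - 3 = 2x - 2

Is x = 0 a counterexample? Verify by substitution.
Substitute x = 0 into the relation:
x = 0: LHS = 2·0³ - 3·0² - 2·0 - 3 = -3, RHS = 2·0 - 2 = -2; -3 = -2 — FAILS

Since the claim fails at x = 0, this value is a counterexample.

Answer: Yes, x = 0 is a counterexample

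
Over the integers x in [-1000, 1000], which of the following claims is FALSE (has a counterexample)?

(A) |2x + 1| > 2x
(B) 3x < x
(A) Over all integers in [-1000, 1000], LHS − RHS is smallest at x = 0, where it equals 1:
x = 0: LHS = |2·0 + 1| = |1| = 1, RHS = 2·0 = 0; 1 > 0 — holds
At the ends of the range:
x = -1000: LHS = |2·(-1000) + 1| = |-1999| = 1999, RHS = 2·(-1000) = -2000; 1999 > -2000 — holds
x = 1000: LHS = |2·1000 + 1| = |2001| = 2001, RHS = 2·1000 = 2000; 2001 > 2000 — holds
Hence LHS − RHS is never zero or negative, i.e. LHS > RHS throughout, so the relation holds for every integer in [-1000, 1000].

(B) x = 0: LHS = 3·0 = 0; 0 < 0 — FAILS

Only (B) has a counterexample.

Answer: B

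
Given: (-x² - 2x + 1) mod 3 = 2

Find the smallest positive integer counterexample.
Testing positive integers:
x = 1: LHS = (-1² - 2·1 + 1) mod 3 = (-2) mod 3 = 1; 1 = 2 — FAILS  ← smallest positive counterexample

Answer: x = 1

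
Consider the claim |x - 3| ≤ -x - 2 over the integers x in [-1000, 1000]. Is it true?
The claim fails at x = 0:
x = 0: LHS = |0 - 3| = |-3| = 3, RHS = -0 - 2 = -2; 3 ≤ -2 — FAILS

Because a single integer refutes it, the statement is false.

Answer: False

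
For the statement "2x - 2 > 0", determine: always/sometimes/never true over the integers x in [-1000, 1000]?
Holds at x = 2: LHS = 2·2 - 2 = 2; 2 > 0 — holds
Fails at x = 0: LHS = 2·0 - 2 = -2; -2 > 0 — FAILS
It is satisfied by some integers in the range but not all.

Answer: Sometimes true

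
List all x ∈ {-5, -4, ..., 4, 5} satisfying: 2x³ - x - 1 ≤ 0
Holds for: {-5, -4, -3, -2, -1, 0, 1}
Fails for: {2, 3, 4, 5}

Answer: {-5, -4, -3, -2, -1, 0, 1}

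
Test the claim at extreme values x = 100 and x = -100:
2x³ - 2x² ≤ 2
x = 100: LHS = 2·100³ - 2·100² = 1980000; 1980000 ≤ 2 — FAILS
x = -100: LHS = 2·(-100)³ - 2·(-100)² = -2020000; -2020000 ≤ 2 — holds

Answer: Partially: fails for x = 100, holds for x = -100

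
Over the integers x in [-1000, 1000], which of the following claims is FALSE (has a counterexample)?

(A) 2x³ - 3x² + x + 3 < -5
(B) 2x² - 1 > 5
(A) x = 0: LHS = 2·0³ - 3·0² + 0 + 3 = 3; 3 < -5 — FAILS
(B) x = 0: LHS = 2·0² - 1 = -1; -1 > 5 — FAILS

Answer: Both A and B are false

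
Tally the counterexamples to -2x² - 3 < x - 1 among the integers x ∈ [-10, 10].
Over all integers in [-10, 10], LHS − RHS is largest at x = 0, where it equals -2:
x = 0: LHS = -2·0² - 3 = -3, RHS = 0 - 1 = -1; -3 < -1 — holds
At the ends of the range:
x = -10: LHS = -2·(-10)² - 3 = -203, RHS = (-10) - 1 = -11; -203 < -11 — holds
x = 10: LHS = -2·10² - 3 = -203, RHS = 10 - 1 = 9; -203 < 9 — holds
Hence LHS − RHS is never zero or positive, i.e. LHS < RHS throughout, so the relation holds for every integer in [-10, 10].

No counterexample appears in that range.

Answer: 0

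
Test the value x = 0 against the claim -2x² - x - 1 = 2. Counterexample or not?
Substitute x = 0 into the relation:
x = 0: LHS = -2·0² - 0 - 1 = -1; -1 = 2 — FAILS

Since the claim fails at x = 0, this value is a counterexample.

Answer: Yes, x = 0 is a counterexample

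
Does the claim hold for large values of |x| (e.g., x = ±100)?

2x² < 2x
x = 100: LHS = 2·100² = 20000, RHS = 2·100 = 200; 20000 < 200 — FAILS
x = -100: LHS = 2·(-100)² = 20000, RHS = 2·(-100) = -200; 20000 < -200 — FAILS

Answer: No, fails for both x = 100 and x = -100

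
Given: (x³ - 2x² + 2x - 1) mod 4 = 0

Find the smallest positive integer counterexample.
Testing positive integers:
x = 1: LHS = (1³ - 2·1² + 2·1 - 1) mod 4 = 0 mod 4 = 0; 0 = 0 — holds
x = 2: LHS = (2³ - 2·2² + 2·2 - 1) mod 4 = 3 mod 4 = 3; 3 = 0 — FAILS  ← smallest positive counterexample

Answer: x = 2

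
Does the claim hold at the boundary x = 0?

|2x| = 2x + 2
x = 0: LHS = |2·0| = |0| = 0, RHS = 2·0 + 2 = 2; 0 = 2 — FAILS

The relation fails at x = 0, so x = 0 is a counterexample.

Answer: No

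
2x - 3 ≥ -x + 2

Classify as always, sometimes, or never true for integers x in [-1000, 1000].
Holds at x = 2: LHS = 2·2 - 3 = 1, RHS = -2 + 2 = 0; 1 ≥ 0 — holds
Fails at x = 0: LHS = 2·0 - 3 = -3, RHS = -0 + 2 = 2; -3 ≥ 2 — FAILS
It is satisfied by some integers in the range but not all.

Answer: Sometimes true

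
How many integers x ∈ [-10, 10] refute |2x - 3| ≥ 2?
Counterexamples in [-10, 10]: {1, 2}.

Counting them gives 2 values.

Answer: 2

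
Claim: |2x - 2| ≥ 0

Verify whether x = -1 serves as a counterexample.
Substitute x = -1 into the relation:
x = -1: LHS = |2·(-1) - 2| = |-4| = 4; 4 ≥ 0 — holds

The relation holds at x = -1, so it is not a counterexample.

Answer: No, x = -1 is not a counterexample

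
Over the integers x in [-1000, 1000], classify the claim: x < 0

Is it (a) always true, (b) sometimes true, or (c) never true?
Holds at x = -1: -1 < 0 — holds
Fails at x = 0: 0 < 0 — FAILS
It is satisfied by some integers in the range but not all.

Answer: Sometimes true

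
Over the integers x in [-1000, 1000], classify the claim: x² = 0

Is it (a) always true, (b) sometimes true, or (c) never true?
Holds at x = 0: LHS = 0² = 0; 0 = 0 — holds
Fails at x = 1: LHS = 1² = 1; 1 = 0 — FAILS
It is satisfied by some integers in the range but not all.

Answer: Sometimes true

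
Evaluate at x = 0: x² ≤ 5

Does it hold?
x = 0: LHS = 0² = 0; 0 ≤ 5 — holds

The relation is satisfied at x = 0.

Answer: Yes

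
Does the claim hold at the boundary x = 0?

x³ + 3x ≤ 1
x = 0: LHS = 0³ + 3·0 = 0; 0 ≤ 1 — holds

The relation is satisfied at x = 0.

Answer: Yes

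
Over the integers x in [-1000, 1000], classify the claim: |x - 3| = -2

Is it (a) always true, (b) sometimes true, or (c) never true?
An absolute value is never negative, so the left side is ≥ 0 for every x, while the right side is -2. Tightest case in [-1000, 1000] is x = 3:
x = 3: LHS = |3 - 3| = |0| = 0; 0 = -2 — FAILS
Hence LHS − RHS is never 0, i.e. the two sides are never equal, so the claimed relation (=) fails for every integer in [-1000, 1000].

No integer in the range satisfies it.

Answer: Never true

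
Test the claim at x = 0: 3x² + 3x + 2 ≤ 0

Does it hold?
x = 0: LHS = 3·0² + 3·0 + 2 = 2; 2 ≤ 0 — FAILS

The relation fails at x = 0, so x = 0 is a counterexample.

Answer: No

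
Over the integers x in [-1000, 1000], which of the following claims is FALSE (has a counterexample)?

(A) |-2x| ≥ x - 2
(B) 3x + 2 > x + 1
(A) Over all integers in [-1000, 1000], LHS − RHS is smallest at x = 0, where it equals 2:
x = 0: LHS = |-2·0| = |0| = 0, RHS = 0 - 2 = -2; 0 ≥ -2 — holds
At the ends of the range:
x = -1000: LHS = |-2·(-1000)| = |2000| = 2000, RHS = (-1000) - 2 = -1002; 2000 ≥ -1002 — holds
x = 1000: LHS = |-2·1000| = |-2000| = 2000, RHS = 1000 - 2 = 998; 2000 ≥ 998 — holds
Hence LHS − RHS is never negative, i.e. LHS ≥ RHS throughout, so the relation holds for every integer in [-1000, 1000].

(B) x = -1: LHS = 3·(-1) + 2 = -1, RHS = (-1) + 1 = 0; -1 > 0 — FAILS

Only (B) has a counterexample.

Answer: B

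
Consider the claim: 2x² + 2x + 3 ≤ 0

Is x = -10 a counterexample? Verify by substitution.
Substitute x = -10 into the relation:
x = -10: LHS = 2·(-10)² + 2·(-10) + 3 = 183; 183 ≤ 0 — FAILS

Since the claim fails at x = -10, this value is a counterexample.

Answer: Yes, x = -10 is a counterexample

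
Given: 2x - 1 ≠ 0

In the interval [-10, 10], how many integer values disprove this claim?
Track d = LHS − RHS over the integers in [-10, 10]. Equality would need d = 0, but d changes sign only between consecutive integers, jumping over 0:
x = 0: LHS = 2·0 - 1 = -1; -1 ≠ 0 — holds  (d = -1)
x = 1: LHS = 2·1 - 1 = 1; 1 ≠ 0 — holds  (d = 1)
Away from these crossings d keeps a constant sign, and checking every integer in [-10, 10] confirms d ≠ 0 throughout. Hence the two sides are never equal, so the relation holds for every integer in [-10, 10].

No counterexample appears in that range.

Answer: 0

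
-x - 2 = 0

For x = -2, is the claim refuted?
Substitute x = -2 into the relation:
x = -2: LHS = -(-2) - 2 = 0; 0 = 0 — holds

The claim holds here, so x = -2 is not a counterexample. (A counterexample exists elsewhere, e.g. x = 0.)

Answer: No, x = -2 is not a counterexample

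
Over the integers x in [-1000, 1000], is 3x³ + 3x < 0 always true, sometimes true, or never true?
Holds at x = -1: LHS = 3·(-1)³ + 3·(-1) = -6; -6 < 0 — holds
Fails at x = 0: LHS = 3·0³ + 3·0 = 0; 0 < 0 — FAILS
It is satisfied by some integers in the range but not all.

Answer: Sometimes true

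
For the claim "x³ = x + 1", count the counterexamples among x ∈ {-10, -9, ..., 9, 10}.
Counterexamples in [-10, 10]: {-10, -9, -8, -7, -6, -5, -4, -3, -2, -1, 0, 1, 2, 3, 4, 5, 6, 7, 8, 9, 10}.

Counting them gives 21 values.

Answer: 21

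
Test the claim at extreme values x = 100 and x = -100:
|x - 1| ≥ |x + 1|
x = 100: LHS = |100 - 1| = |99| = 99, RHS = |100 + 1| = |101| = 101; 99 ≥ 101 — FAILS
x = -100: LHS = |(-100) - 1| = |-101| = 101, RHS = |(-100) + 1| = |-99| = 99; 101 ≥ 99 — holds

Answer: Partially: fails for x = 100, holds for x = -100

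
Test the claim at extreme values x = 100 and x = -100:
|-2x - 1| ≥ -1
x = 100: LHS = |-2·100 - 1| = |-201| = 201; 201 ≥ -1 — holds
x = -100: LHS = |-2·(-100) - 1| = |199| = 199; 199 ≥ -1 — holds

Answer: Yes, holds for both x = 100 and x = -100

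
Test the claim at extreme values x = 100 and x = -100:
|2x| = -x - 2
x = 100: LHS = |2·100| = |200| = 200, RHS = -100 - 2 = -102; 200 = -102 — FAILS
x = -100: LHS = |2·(-100)| = |-200| = 200, RHS = -(-100) - 2 = 98; 200 = 98 — FAILS

Answer: No, fails for both x = 100 and x = -100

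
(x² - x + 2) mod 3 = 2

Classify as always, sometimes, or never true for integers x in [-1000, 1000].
Holds at x = 0: LHS = (0² - 0 + 2) mod 3 = 2 mod 3 = 2; 2 = 2 — holds
Fails at x = -1: LHS = ((-1)² - (-1) + 2) mod 3 = 4 mod 3 = 1; 1 = 2 — FAILS
It is satisfied by some integers in the range but not all.

Answer: Sometimes true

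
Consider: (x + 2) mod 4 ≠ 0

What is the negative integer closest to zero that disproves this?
Testing negative integers from -1 downward:
x = -1: LHS = ((-1) + 2) mod 4 = 1 mod 4 = 1; 1 ≠ 0 — holds
x = -2: LHS = ((-2) + 2) mod 4 = 0 mod 4 = 0; 0 ≠ 0 — FAILS  ← closest negative counterexample to 0

Answer: x = -2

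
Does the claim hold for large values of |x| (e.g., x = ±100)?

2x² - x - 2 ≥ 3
x = 100: LHS = 2·100² - 100 - 2 = 19898; 19898 ≥ 3 — holds
x = -100: LHS = 2·(-100)² - (-100) - 2 = 20098; 20098 ≥ 3 — holds

Answer: Yes, holds for both x = 100 and x = -100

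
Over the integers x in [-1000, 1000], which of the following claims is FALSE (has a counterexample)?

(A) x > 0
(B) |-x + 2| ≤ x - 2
(A) x = 0: 0 > 0 — FAILS
(B) x = 0: LHS = |-0 + 2| = |2| = 2, RHS = 0 - 2 = -2; 2 ≤ -2 — FAILS

Answer: Both A and B are false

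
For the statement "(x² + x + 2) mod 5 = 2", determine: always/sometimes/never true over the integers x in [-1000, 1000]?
Holds at x = 0: LHS = (0² + 0 + 2) mod 5 = 2 mod 5 = 2; 2 = 2 — holds
Fails at x = 1: LHS = (1² + 1 + 2) mod 5 = 4 mod 5 = 4; 4 = 2 — FAILS
It is satisfied by some integers in the range but not all.

Answer: Sometimes true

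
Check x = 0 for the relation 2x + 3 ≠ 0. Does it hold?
x = 0: LHS = 2·0 + 3 = 3; 3 ≠ 0 — holds

The relation is satisfied at x = 0.

Answer: Yes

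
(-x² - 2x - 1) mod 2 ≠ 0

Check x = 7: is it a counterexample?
Substitute x = 7 into the relation:
x = 7: LHS = (-7² - 2·7 - 1) mod 2 = (-64) mod 2 = 0; 0 ≠ 0 — FAILS

Since the claim fails at x = 7, this value is a counterexample.

Answer: Yes, x = 7 is a counterexample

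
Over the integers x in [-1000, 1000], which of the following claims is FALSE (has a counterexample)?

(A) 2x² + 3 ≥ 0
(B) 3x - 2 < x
(A) Over all integers in [-1000, 1000], LHS − RHS is smallest at x = 0, where it equals 3:
x = 0: LHS = 2·0² + 3 = 3; 3 ≥ 0 — holds
At the ends of the range:
x = -1000: LHS = 2·(-1000)² + 3 = 2000003; 2000003 ≥ 0 — holds
x = 1000: LHS = 2·1000² + 3 = 2000003; 2000003 ≥ 0 — holds
Hence LHS − RHS is never negative, i.e. LHS ≥ RHS throughout, so the relation holds for every integer in [-1000, 1000].

(B) x = 1: LHS = 3·1 - 2 = 1; 1 < 1 — FAILS

Only (B) has a counterexample.

Answer: B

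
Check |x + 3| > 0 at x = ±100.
x = 100: LHS = |100 + 3| = |103| = 103; 103 > 0 — holds
x = -100: LHS = |(-100) + 3| = |-97| = 97; 97 > 0 — holds

Answer: Yes, holds for both x = 100 and x = -100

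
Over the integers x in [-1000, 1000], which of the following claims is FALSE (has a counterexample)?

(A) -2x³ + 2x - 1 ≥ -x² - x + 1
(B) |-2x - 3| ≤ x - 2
(A) x = 0: LHS = -2·0³ + 2·0 - 1 = -1, RHS = -0² - 0 + 1 = 1; -1 ≥ 1 — FAILS
(B) x = 0: LHS = |-2·0 - 3| = |-3| = 3, RHS = 0 - 2 = -2; 3 ≤ -2 — FAILS

Answer: Both A and B are false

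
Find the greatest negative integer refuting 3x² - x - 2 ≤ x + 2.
Testing negative integers from -1 downward:
x = -1: LHS = 3·(-1)² - (-1) - 2 = 2, RHS = (-1) + 2 = 1; 2 ≤ 1 — FAILS  ← closest negative counterexample to 0

Answer: x = -1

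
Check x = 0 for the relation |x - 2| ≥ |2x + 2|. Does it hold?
x = 0: LHS = |0 - 2| = |-2| = 2, RHS = |2·0 + 2| = |2| = 2; 2 ≥ 2 — holds

The relation is satisfied at x = 0.

Answer: Yes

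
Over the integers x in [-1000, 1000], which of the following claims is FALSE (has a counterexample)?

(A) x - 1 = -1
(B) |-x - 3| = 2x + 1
(A) x = 1: LHS = 1 - 1 = 0; 0 = -1 — FAILS
(B) x = 0: LHS = |-0 - 3| = |-3| = 3, RHS = 2·0 + 1 = 1; 3 = 1 — FAILS

Answer: Both A and B are false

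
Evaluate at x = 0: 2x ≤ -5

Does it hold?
x = 0: LHS = 2·0 = 0; 0 ≤ -5 — FAILS

The relation fails at x = 0, so x = 0 is a counterexample.

Answer: No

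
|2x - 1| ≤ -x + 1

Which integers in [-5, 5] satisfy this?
Holds for: {0}
Fails for: {-5, -4, -3, -2, -1, 1, 2, 3, 4, 5}

Answer: {0}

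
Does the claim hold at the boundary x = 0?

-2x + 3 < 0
x = 0: LHS = -2·0 + 3 = 3; 3 < 0 — FAILS

The relation fails at x = 0, so x = 0 is a counterexample.

Answer: No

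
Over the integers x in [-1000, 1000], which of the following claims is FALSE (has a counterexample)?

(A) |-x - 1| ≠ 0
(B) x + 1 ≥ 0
(A) x = -1: LHS = |-(-1) - 1| = |0| = 0; 0 ≠ 0 — FAILS
(B) x = -2: LHS = (-2) + 1 = -1; -1 ≥ 0 — FAILS

Answer: Both A and B are false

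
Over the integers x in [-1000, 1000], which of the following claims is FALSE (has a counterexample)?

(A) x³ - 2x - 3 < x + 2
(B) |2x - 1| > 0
(A) x = 3: LHS = 3³ - 2·3 - 3 = 18, RHS = 3 + 2 = 5; 18 < 5 — FAILS

(B) Over all integers in [-1000, 1000], LHS − RHS is smallest at x = 0, where it equals 1:
x = 0: LHS = |2·0 - 1| = |-1| = 1; 1 > 0 — holds
At the ends of the range:
x = -1000: LHS = |2·(-1000) - 1| = |-2001| = 2001; 2001 > 0 — holds
x = 1000: LHS = |2·1000 - 1| = |1999| = 1999; 1999 > 0 — holds
Hence LHS − RHS is never zero or negative, i.e. LHS > RHS throughout, so the relation holds for every integer in [-1000, 1000].

Only (A) has a counterexample.

Answer: A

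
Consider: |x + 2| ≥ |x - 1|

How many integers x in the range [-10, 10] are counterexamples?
Counterexamples in [-10, 10]: {-10, -9, -8, -7, -6, -5, -4, -3, -2, -1}.

Counting them gives 10 values.

Answer: 10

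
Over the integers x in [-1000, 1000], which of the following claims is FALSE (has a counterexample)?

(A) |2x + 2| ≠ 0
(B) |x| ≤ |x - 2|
(A) x = -1: LHS = |2·(-1) + 2| = |0| = 0; 0 ≠ 0 — FAILS
(B) x = 2: LHS = |2| = 2, RHS = |2 - 2| = |0| = 0; 2 ≤ 0 — FAILS

Answer: Both A and B are false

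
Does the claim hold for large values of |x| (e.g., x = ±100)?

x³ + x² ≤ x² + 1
x = 100: LHS = 100³ + 100² = 1010000, RHS = 100² + 1 = 10001; 1010000 ≤ 10001 — FAILS
x = -100: LHS = (-100)³ + (-100)² = -990000, RHS = (-100)² + 1 = 10001; -990000 ≤ 10001 — holds

Answer: Partially: fails for x = 100, holds for x = -100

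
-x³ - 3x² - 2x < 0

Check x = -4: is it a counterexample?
Substitute x = -4 into the relation:
x = -4: LHS = -(-4)³ - 3·(-4)² - 2·(-4) = 24; 24 < 0 — FAILS

Since the claim fails at x = -4, this value is a counterexample.

Answer: Yes, x = -4 is a counterexample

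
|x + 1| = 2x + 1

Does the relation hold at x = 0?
x = 0: LHS = |0 + 1| = |1| = 1, RHS = 2·0 + 1 = 1; 1 = 1 — holds

The relation is satisfied at x = 0.

Answer: Yes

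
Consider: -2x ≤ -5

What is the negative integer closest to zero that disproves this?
Testing negative integers from -1 downward:
x = -1: LHS = -2·(-1) = 2; 2 ≤ -5 — FAILS  ← closest negative counterexample to 0

Answer: x = -1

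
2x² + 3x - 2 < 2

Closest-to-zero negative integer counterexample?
Testing negative integers from -1 downward:
x = -1: LHS = 2·(-1)² + 3·(-1) - 2 = -3; -3 < 2 — holds
x = -2: LHS = 2·(-2)² + 3·(-2) - 2 = 0; 0 < 2 — holds
x = -3: LHS = 2·(-3)² + 3·(-3) - 2 = 7; 7 < 2 — FAILS  ← closest negative counterexample to 0

Answer: x = -3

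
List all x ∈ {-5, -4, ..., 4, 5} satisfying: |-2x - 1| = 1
Holds for: {-1, 0}
Fails for: {-5, -4, -3, -2, 1, 2, 3, 4, 5}

Answer: {-1, 0}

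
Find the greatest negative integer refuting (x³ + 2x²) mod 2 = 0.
Testing negative integers from -1 downward:
x = -1: LHS = ((-1)³ + 2·(-1)²) mod 2 = 1 mod 2 = 1; 1 = 0 — FAILS  ← closest negative counterexample to 0

Answer: x = -1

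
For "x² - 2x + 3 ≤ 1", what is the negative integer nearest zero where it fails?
Testing negative integers from -1 downward:
x = -1: LHS = (-1)² - 2·(-1) + 3 = 6; 6 ≤ 1 — FAILS  ← closest negative counterexample to 0

Answer: x = -1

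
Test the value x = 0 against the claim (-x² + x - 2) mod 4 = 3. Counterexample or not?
Substitute x = 0 into the relation:
x = 0: LHS = (-0² + 0 - 2) mod 4 = (-2) mod 4 = 2; 2 = 3 — FAILS

Since the claim fails at x = 0, this value is a counterexample.

Answer: Yes, x = 0 is a counterexample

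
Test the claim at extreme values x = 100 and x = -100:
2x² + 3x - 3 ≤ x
x = 100: LHS = 2·100² + 3·100 - 3 = 20297; 20297 ≤ 100 — FAILS
x = -100: LHS = 2·(-100)² + 3·(-100) - 3 = 19697; 19697 ≤ -100 — FAILS

Answer: No, fails for both x = 100 and x = -100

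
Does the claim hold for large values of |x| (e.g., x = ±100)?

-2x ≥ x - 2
x = 100: LHS = -2·100 = -200, RHS = 100 - 2 = 98; -200 ≥ 98 — FAILS
x = -100: LHS = -2·(-100) = 200, RHS = (-100) - 2 = -102; 200 ≥ -102 — holds

Answer: Partially: fails for x = 100, holds for x = -100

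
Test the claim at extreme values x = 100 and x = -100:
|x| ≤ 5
x = 100: LHS = |100| = 100; 100 ≤ 5 — FAILS
x = -100: LHS = |-100| = 100; 100 ≤ 5 — FAILS

Answer: No, fails for both x = 100 and x = -100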